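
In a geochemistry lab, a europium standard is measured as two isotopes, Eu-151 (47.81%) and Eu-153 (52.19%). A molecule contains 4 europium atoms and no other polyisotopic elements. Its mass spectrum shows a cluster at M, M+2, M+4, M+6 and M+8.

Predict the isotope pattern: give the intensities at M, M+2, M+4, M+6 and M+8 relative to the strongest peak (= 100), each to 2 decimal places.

13.99 : 61.07 : 100.00 : 72.77 : 19.86

The 4 Eu atoms are independent, so intensities follow the terms of (0.4781 + 0.5219)^4.
P(M) = 0.4781^4 = 0.052249
P(M+2) = 4 × 0.4781^3 × 0.5219^1 = 0.228141
P(M+4) = 6 × 0.4781^2 × 0.5219^2 = 0.373563
P(M+6) = 4 × 0.4781^1 × 0.5219^3 = 0.271857
P(M+8) = 0.5219^4 = 0.074191
The M+4 peak is largest (0.373563); scaling to 100 gives 13.99 : 61.07 : 100.00 : 72.77 : 19.86.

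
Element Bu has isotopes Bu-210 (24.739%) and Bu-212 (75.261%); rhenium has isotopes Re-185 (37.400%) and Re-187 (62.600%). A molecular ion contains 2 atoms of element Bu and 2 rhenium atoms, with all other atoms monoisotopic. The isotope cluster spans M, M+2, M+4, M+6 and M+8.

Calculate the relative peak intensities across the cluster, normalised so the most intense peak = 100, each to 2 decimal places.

2.08 : 19.64 : 67.51 : 100.00 : 53.99

Element Bu pattern (n=2): 0.06120181 : 0.37237638 : 0.56642181
Rhenium pattern (n=2): 0.139876 : 0.468248 : 0.391876
Convolve the two distributions (both contribute in 2-u steps):
  M: 0.06120181×0.139876 = 0.008561
  M+2: 0.06120181×0.468248 + 0.37237638×0.139876 = 0.080744
  M+4: 0.06120181×0.391876 + 0.37237638×0.468248 + 0.56642181×0.139876 = 0.277577
  M+6: 0.37237638×0.391876 + 0.56642181×0.468248 = 0.411151
  M+8: 0.56642181×0.391876 = 0.221967
Scale to base peak (0.411151) = 100: 2.08 : 19.64 : 67.51 : 100.00 : 53.99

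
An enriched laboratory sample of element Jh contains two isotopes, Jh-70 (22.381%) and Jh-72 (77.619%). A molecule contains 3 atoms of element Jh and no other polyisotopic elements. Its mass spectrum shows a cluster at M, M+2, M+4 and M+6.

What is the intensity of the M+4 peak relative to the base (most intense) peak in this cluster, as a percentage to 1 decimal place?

(0.22381 + 0.77619)^3 gives M 0.0112, M+2 0.1166, M+4 0.4045, M+6 0.4676; the largest is M+6.
P(M+6) = C(3,3) × 0.22381^0 × 0.77619^3 = 1 × 1.0000 × 0.4676319 = 0.467632 (base)
P(M+4) = C(3,2) × 0.22381^1 × 0.77619^2 = 3 × 0.22381 × 0.60247092 = 0.404517
Relative intensity = 0.404517 / 0.467632 × 100 = 86.5

86.5%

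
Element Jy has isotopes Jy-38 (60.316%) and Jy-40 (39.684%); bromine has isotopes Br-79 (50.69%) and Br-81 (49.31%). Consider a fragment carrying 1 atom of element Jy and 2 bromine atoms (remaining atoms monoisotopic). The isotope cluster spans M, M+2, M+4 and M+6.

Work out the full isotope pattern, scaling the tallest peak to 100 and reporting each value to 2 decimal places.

38.41 : 100.00 : 85.51 : 23.91

Element Jy pattern (n=1): 0.60316 : 0.39684
Bromine pattern (n=2): 0.25694761 : 0.49990478 : 0.24314761
Convolve the two distributions (both contribute in 2-u steps):
  M: 0.60316×0.25694761 = 0.154981
  M+2: 0.60316×0.49990478 + 0.39684×0.25694761 = 0.403490
  M+4: 0.60316×0.24314761 + 0.39684×0.49990478 = 0.345039
  M+6: 0.39684×0.24314761 = 0.096491
Scale to base peak (0.403490) = 100: 38.41 : 100.00 : 85.51 : 23.91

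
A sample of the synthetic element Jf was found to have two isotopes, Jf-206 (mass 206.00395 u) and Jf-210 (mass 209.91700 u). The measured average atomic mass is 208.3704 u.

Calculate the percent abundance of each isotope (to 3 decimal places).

Jf-206: 39.524%, Jf-210: 60.476%

With x = fraction of Jf-206 (so Jf-210 is 1 − x):
206.00395·x + 209.91700·(1 − x) = 208.3704
(206.00395 − 209.91700)·x = 208.3704 − 209.91700
x = -1.54660 / -3.91305 = 0.39524 → 39.524% Jf-206, 60.476% Jf-210.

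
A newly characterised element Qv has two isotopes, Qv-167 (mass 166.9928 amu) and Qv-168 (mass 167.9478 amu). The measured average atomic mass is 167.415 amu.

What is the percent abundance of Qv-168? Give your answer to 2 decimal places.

44.21%

With x = fraction of Qv-167 (so Qv-168 is 1 − x):
166.9928·x + 167.9478·(1 − x) = 167.415
(166.9928 − 167.9478)·x = 167.415 − 167.9478
x = -0.5328 / -0.9550 = 0.55791 → 55.79% Qv-167, 44.21% Qv-168.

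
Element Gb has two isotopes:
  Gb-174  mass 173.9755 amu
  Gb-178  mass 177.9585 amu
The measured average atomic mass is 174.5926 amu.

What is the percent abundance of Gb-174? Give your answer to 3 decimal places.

84.507%

Let x be the fractional abundance of Gb-174; then Gb-178 has abundance 1 − x.
173.9755·x + 177.9585·(1 − x) = 174.5926
(173.9755 − 177.9585)·x = 174.5926 − 177.9585
x = -3.3659 / -3.9830 = 0.84507 → 84.507% Gb-174, 15.493% Gb-178.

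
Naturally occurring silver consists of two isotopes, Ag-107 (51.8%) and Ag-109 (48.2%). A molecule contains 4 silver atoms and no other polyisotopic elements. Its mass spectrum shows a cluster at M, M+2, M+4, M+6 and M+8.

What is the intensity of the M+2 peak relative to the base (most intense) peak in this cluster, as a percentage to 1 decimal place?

71.6%

(0.518 + 0.482)^4 gives M 0.0720, M+2 0.2680, M+4 0.3740, M+6 0.2320, M+8 0.0540; the largest is M+4.
P(M+4) = C(4,2) × 0.518^2 × 0.482^2 = 6 × 0.268324 × 0.232324 = 0.374029 (base)
P(M+2) = C(4,1) × 0.518^3 × 0.482^1 = 4 × 0.13899183 × 0.4820 = 0.267976
Relative intensity = 0.267976 / 0.374029 × 100 = 71.6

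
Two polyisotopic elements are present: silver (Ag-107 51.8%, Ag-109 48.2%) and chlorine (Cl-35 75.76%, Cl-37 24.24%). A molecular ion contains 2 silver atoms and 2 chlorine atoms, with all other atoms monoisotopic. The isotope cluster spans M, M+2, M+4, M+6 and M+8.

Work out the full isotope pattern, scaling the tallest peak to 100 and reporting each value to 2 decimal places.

Silver pattern (n=2): 0.268324 : 0.499352 : 0.232324
Chlorine pattern (n=2): 0.57395776 : 0.36728448 : 0.05875776
Convolve the two distributions (both contribute in 2-u steps):
  M: 0.268324×0.57395776 = 0.154007
  M+2: 0.268324×0.36728448 + 0.499352×0.57395776 = 0.385158
  M+4: 0.268324×0.05875776 + 0.499352×0.36728448 + 0.232324×0.57395776 = 0.332515
  M+6: 0.499352×0.05875776 + 0.232324×0.36728448 = 0.114670
  M+8: 0.232324×0.05875776 = 0.013651
Scale to base peak (0.385158) = 100: 39.99 : 100.00 : 86.33 : 29.77 : 3.54

39.99 : 100.00 : 86.33 : 29.77 : 3.54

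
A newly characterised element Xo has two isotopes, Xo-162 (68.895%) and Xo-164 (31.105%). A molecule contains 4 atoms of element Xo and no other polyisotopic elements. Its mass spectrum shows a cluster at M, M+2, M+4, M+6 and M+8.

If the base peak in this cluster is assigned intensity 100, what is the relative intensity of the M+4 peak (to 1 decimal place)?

67.7

Binomial terms of (0.68895 + 0.31105)^4: M 0.2253, M+2 0.4069, M+4 0.2755, M+6 0.0829, M+8 0.0094 → M+2 is the base peak.
P(M+2) = C(4,1) × 0.68895^3 × 0.31105^1 = 4 × 0.32701157 × 0.31105 = 0.406868 (base)
P(M+4) = C(4,2) × 0.68895^2 × 0.31105^2 = 6 × 0.4746521 × 0.0967521 = 0.275542
Relative intensity = 0.275542 / 0.406868 × 100 = 67.7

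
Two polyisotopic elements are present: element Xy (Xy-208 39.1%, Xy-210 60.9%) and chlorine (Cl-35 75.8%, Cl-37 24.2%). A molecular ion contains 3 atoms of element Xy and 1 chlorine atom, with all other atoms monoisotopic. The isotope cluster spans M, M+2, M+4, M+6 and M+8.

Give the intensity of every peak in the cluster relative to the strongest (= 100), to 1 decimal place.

11.4 : 56.9 : 100.0 : 69.6 : 13.8

Element Xy pattern (n=3): 0.05977647 : 0.27931359 : 0.43504341 : 0.22586653
Chlorine pattern (n=1): 0.7580 : 0.2420
Convolve the two distributions (both contribute in 2-u steps):
  M: 0.05977647×0.7580 = 0.045311
  M+2: 0.05977647×0.2420 + 0.27931359×0.7580 = 0.226186
  M+4: 0.27931359×0.2420 + 0.43504341×0.7580 = 0.397357
  M+6: 0.43504341×0.2420 + 0.22586653×0.7580 = 0.276487
  M+8: 0.22586653×0.2420 = 0.054660
Scale to base peak (0.397357) = 100: 11.4 : 56.9 : 100.0 : 69.6 : 13.8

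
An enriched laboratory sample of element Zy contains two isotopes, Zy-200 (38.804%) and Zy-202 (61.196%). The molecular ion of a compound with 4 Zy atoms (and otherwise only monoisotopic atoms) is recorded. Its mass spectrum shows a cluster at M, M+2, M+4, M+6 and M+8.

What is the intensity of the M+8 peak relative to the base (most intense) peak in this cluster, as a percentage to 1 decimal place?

39.4%

Binomial terms of (0.38804 + 0.61196)^4: M 0.0227, M+2 0.1430, M+4 0.3383, M+6 0.3557, M+8 0.1402 → M+6 is the base peak.
P(M+6) = C(4,3) × 0.38804^1 × 0.61196^3 = 4 × 0.38804 × 0.22917599 = 0.355718 (base)
P(M+8) = C(4,4) × 0.38804^0 × 0.61196^4 = 1 × 1.0000 × 0.14024654 = 0.140247
Relative intensity = 0.140247 / 0.355718 × 100 = 39.4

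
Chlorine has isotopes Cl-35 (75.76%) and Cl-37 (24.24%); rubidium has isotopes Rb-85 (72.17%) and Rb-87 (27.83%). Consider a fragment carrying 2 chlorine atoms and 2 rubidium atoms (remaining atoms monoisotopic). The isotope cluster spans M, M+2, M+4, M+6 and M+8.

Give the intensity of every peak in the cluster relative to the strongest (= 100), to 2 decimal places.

Chlorine pattern (n=2): 0.57395776 : 0.36728448 : 0.05875776
Rubidium pattern (n=2): 0.52085089 : 0.40169822 : 0.07745089
Convolve the two distributions (both contribute in 2-u steps):
  M: 0.57395776×0.52085089 = 0.298946
  M+2: 0.57395776×0.40169822 + 0.36728448×0.52085089 = 0.421858
  M+4: 0.57395776×0.07745089 + 0.36728448×0.40169822 + 0.05875776×0.52085089 = 0.222595
  M+6: 0.36728448×0.07745089 + 0.05875776×0.40169822 = 0.052049
  M+8: 0.05875776×0.07745089 = 0.004551
Scale to base peak (0.421858) = 100: 70.86 : 100.00 : 52.77 : 12.34 : 1.08

70.86 : 100.00 : 52.77 : 12.34 : 1.08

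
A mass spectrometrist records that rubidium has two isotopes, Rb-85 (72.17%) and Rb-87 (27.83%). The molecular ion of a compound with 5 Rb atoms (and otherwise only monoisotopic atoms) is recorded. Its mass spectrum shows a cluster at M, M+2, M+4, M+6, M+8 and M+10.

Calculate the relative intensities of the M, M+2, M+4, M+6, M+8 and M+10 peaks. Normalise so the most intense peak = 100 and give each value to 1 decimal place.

Each Rb atom is independently Rb-85 (p = 0.7217) or Rb-87 (q = 0.2783); the cluster is the binomial expansion (p + q)^5.
P(M) = 0.7217^5 = 0.195787
P(M+2) = 5 × 0.7217^4 × 0.2783^1 = 0.377494
P(M+4) = 10 × 0.7217^3 × 0.2783^2 = 0.291136
P(M+6) = 10 × 0.7217^2 × 0.2783^3 = 0.112267
P(M+8) = 5 × 0.7217^1 × 0.2783^4 = 0.021646
P(M+10) = 0.2783^5 = 0.001669
The M+2 peak is largest (0.377494); scaling to 100 gives 51.9 : 100.0 : 77.1 : 29.7 : 5.7 : 0.4.

51.9 : 100.0 : 77.1 : 29.7 : 5.7 : 0.4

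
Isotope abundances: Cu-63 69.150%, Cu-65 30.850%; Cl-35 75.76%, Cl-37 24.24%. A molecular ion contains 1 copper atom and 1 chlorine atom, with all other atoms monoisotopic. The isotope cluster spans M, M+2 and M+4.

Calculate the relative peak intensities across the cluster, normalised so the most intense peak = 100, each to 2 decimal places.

100.00 : 76.61 : 14.27

Copper pattern (n=1): 0.6915 : 0.3085
Chlorine pattern (n=1): 0.7576 : 0.2424
Convolve the two distributions (both contribute in 2-u steps):
  M: 0.6915×0.7576 = 0.523880
  M+2: 0.6915×0.2424 + 0.3085×0.7576 = 0.401339
  M+4: 0.3085×0.2424 = 0.074780
Scale to base peak (0.523880) = 100: 100.00 : 76.61 : 14.27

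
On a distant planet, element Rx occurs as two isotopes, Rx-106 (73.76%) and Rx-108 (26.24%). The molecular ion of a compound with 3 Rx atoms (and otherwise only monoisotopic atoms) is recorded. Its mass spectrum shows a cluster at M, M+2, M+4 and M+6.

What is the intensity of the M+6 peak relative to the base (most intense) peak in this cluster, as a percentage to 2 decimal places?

(0.7376 + 0.2624)^3 gives M 0.4013, M+2 0.4283, M+4 0.1524, M+6 0.0181; the largest is M+2.
P(M+2) = C(3,1) × 0.7376^2 × 0.2624^1 = 3 × 0.54405376 × 0.2624 = 0.428279 (base)
P(M+6) = C(3,3) × 0.7376^0 × 0.2624^3 = 1 × 1.0000 × 0.01806723 = 0.018067
Relative intensity = 0.018067 / 0.428279 × 100 = 4.22

4.22%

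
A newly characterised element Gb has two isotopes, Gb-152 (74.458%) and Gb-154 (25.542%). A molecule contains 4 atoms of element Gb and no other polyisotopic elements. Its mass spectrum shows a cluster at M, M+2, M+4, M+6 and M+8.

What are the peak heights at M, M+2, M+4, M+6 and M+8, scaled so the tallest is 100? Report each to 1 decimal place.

72.9 : 100.0 : 51.5 : 11.8 : 1.0

Each Gb atom is independently Gb-152 (p = 0.74458) or Gb-154 (q = 0.25542); the cluster is the binomial expansion (p + q)^4.
P(M) = 0.74458^4 = 0.307359
P(M+2) = 4 × 0.74458^3 × 0.25542^1 = 0.421744
P(M+4) = 6 × 0.74458^2 × 0.25542^2 = 0.217012
P(M+6) = 4 × 0.74458^1 × 0.25542^3 = 0.049629
P(M+8) = 0.25542^4 = 0.004256
The M+2 peak is largest (0.421744); scaling to 100 gives 72.9 : 100.0 : 51.5 : 11.8 : 1.0.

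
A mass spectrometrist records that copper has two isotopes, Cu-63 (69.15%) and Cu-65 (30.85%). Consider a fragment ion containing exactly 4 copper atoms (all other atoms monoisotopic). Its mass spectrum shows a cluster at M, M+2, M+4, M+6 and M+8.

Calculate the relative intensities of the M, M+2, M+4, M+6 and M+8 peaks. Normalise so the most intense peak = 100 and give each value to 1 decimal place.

56.0 : 100.0 : 66.9 : 19.9 : 2.2

The 4 Cu atoms are independent, so intensities follow the terms of (0.6915 + 0.3085)^4.
P(M) = 0.6915^4 = 0.228649
P(M+2) = 4 × 0.6915^3 × 0.3085^1 = 0.408030
P(M+4) = 6 × 0.6915^2 × 0.3085^2 = 0.273052
P(M+6) = 4 × 0.6915^1 × 0.3085^3 = 0.081212
P(M+8) = 0.3085^4 = 0.009058
The M+2 peak is largest (0.408030); scaling to 100 gives 56.0 : 100.0 : 66.9 : 19.9 : 2.2.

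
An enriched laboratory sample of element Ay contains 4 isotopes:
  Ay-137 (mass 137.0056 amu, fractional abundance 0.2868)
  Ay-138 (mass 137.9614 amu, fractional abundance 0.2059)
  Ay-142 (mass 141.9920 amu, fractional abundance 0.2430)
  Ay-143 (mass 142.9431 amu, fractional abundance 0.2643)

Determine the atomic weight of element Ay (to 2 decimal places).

The abundance-weighted mean is 0.2868 × 137.0056 + 0.2059 × 137.9614 + 0.2430 × 141.9920 + 0.2643 × 142.9431
= 39.29321 + 28.40625 + 34.50406 + 37.77986 = 139.98338 amu

139.98 amu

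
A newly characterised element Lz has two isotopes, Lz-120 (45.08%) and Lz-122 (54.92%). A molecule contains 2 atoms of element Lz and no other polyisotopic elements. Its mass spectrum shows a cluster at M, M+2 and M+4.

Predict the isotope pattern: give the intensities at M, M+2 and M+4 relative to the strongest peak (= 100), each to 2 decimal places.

Expanding (0.4508 + 0.5492)^2:
P(M) = 0.4508^2 = 0.203221
P(M+2) = 2 × 0.4508^1 × 0.5492^1 = 0.495159
P(M+4) = 0.5492^2 = 0.301621
The M+2 peak is largest (0.495159); scaling to 100 gives 41.04 : 100.00 : 60.91.

41.04 : 100.00 : 60.91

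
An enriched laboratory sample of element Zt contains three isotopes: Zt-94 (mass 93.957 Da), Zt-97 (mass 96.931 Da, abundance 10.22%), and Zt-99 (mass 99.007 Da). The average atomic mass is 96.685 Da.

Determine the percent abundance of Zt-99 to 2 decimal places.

48.00%

Let x and y be the fractions of Zt-94 and Zt-99. Then x + y = 1 − 0.1022 = 0.8978 and 93.957x + 99.007y = 96.685 − 0.1022×96.931 = 86.7786518.
Substituting: 93.957x + 99.007(0.8978 − x) = 86.7786518
(93.957 − 99.007)x = -2.1098328  ⇒  x = 0.41779, y = 0.48001
Zt-94: 41.78%, Zt-99: 48.00%.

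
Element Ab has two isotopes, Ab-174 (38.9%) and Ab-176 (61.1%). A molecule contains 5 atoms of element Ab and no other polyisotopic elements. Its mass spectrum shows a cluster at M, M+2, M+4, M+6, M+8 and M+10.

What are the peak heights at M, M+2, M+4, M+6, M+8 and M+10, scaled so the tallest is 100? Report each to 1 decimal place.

2.6 : 20.3 : 63.7 : 100.0 : 78.5 : 24.7

The 5 Ab atoms are independent, so intensities follow the terms of (0.389 + 0.611)^5.
P(M) = 0.389^5 = 0.008907
P(M+2) = 5 × 0.389^4 × 0.611^1 = 0.069954
P(M+4) = 10 × 0.389^3 × 0.611^2 = 0.219751
P(M+6) = 10 × 0.389^2 × 0.611^3 = 0.345162
P(M+8) = 5 × 0.389^1 × 0.611^4 = 0.271072
P(M+10) = 0.611^5 = 0.085154
The M+6 peak is largest (0.345162); scaling to 100 gives 2.6 : 20.3 : 63.7 : 100.0 : 78.5 : 24.7.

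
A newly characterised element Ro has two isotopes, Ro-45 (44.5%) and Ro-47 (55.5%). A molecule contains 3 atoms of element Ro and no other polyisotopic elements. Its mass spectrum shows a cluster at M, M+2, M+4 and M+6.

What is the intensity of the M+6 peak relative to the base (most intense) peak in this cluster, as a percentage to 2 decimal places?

Binomial terms of (0.445 + 0.555)^3: M 0.0881, M+2 0.3297, M+4 0.4112, M+6 0.1710 → M+4 is the base peak.
P(M+4) = C(3,2) × 0.445^1 × 0.555^2 = 3 × 0.4450 × 0.308025 = 0.411213 (base)
P(M+6) = C(3,3) × 0.445^0 × 0.555^3 = 1 × 1.0000 × 0.17095387 = 0.170954
Relative intensity = 0.170954 / 0.411213 × 100 = 41.57

41.57%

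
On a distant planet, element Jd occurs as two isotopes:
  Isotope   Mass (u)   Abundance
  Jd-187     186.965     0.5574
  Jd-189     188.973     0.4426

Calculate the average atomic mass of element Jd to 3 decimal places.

187.854 u

Ar = Σ fᵢ·mᵢ = 0.5574 × 186.965 + 0.4426 × 188.973
= 104.2143 + 83.6394 = 187.8537 u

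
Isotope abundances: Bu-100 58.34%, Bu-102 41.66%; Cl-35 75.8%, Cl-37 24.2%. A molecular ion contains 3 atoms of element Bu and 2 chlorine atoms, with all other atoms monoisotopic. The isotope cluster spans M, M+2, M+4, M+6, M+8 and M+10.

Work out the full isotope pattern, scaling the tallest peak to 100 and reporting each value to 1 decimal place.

33.3 : 92.7 : 100.0 : 52.0 : 12.9 : 1.2

Element Bu pattern (n=3): 0.19856343 : 0.42537638 : 0.30375694 : 0.07230325
Chlorine pattern (n=2): 0.574564 : 0.366872 : 0.058564
Convolve the two distributions (both contribute in 2-u steps):
  M: 0.19856343×0.574564 = 0.114087
  M+2: 0.19856343×0.366872 + 0.42537638×0.574564 = 0.317253
  M+4: 0.19856343×0.058564 + 0.42537638×0.366872 + 0.30375694×0.574564 = 0.342215
  M+6: 0.42537638×0.058564 + 0.30375694×0.366872 + 0.07230325×0.574564 = 0.177895
  M+8: 0.30375694×0.058564 + 0.07230325×0.366872 = 0.044315
  M+10: 0.07230325×0.058564 = 0.004234
Scale to base peak (0.342215) = 100: 33.3 : 92.7 : 100.0 : 52.0 : 12.9 : 1.2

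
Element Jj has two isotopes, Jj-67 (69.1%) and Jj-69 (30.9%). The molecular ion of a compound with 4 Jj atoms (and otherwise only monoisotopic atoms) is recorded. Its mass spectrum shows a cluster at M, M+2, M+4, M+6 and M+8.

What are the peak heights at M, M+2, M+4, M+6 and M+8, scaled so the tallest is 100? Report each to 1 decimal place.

55.9 : 100.0 : 67.1 : 20.0 : 2.2

Each Jj atom is independently Jj-67 (p = 0.691) or Jj-69 (q = 0.309); the cluster is the binomial expansion (p + q)^4.
P(M) = 0.691^4 = 0.227988
P(M+2) = 4 × 0.691^3 × 0.309^1 = 0.407805
P(M+4) = 6 × 0.691^2 × 0.309^2 = 0.273542
P(M+6) = 4 × 0.691^1 × 0.309^3 = 0.081548
P(M+8) = 0.309^4 = 0.009117
The M+2 peak is largest (0.407805); scaling to 100 gives 55.9 : 100.0 : 67.1 : 20.0 : 2.2.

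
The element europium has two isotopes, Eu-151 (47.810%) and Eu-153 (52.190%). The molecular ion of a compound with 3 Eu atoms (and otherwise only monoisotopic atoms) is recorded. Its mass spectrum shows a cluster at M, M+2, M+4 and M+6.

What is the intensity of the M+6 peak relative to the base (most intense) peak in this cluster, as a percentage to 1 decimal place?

36.4%

Binomial terms of (0.47810 + 0.52190)^3: M 0.1093, M+2 0.3579, M+4 0.3907, M+6 0.1422 → M+4 is the base peak.
P(M+4) = C(3,2) × 0.47810^1 × 0.52190^2 = 3 × 0.4781 × 0.27237961 = 0.390674 (base)
P(M+6) = C(3,3) × 0.47810^0 × 0.52190^3 = 1 × 1.0000 × 0.14215492 = 0.142155
Relative intensity = 0.142155 / 0.390674 × 100 = 36.4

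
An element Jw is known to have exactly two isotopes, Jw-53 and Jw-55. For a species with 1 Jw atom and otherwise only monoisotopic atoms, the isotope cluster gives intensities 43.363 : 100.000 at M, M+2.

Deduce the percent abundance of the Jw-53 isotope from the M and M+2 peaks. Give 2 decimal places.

If p is the fraction of Jw that is Jw-53, then I(M+2)/I(M) = [C(1,1)·p^0·(1−p)] / p^1 = 1·(1−p)/p = 100.000/43.363 = 2.3061
(1−p)/p = 2.3061/1 = 2.3061  ⇒  p = 1/(1 + 2.3061) = 0.3025
Jw-53: 30.25%, Jw-55: 69.75%.

30.25%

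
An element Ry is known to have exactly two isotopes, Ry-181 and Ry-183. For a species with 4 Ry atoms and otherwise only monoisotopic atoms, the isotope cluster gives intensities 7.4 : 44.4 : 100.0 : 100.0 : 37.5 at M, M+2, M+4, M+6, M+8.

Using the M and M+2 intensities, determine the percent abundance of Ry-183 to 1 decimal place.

60.0%

Write p for the Ry-181 fraction. I(M+2)/I(M) = [C(4,1)·p^3·(1−p)] / p^4 = 4·(1−p)/p = 44.4/7.4 = 6.0000
(1−p)/p = 6.0000/4 = 1.5000  ⇒  p = 1/(1 + 1.5000) = 0.4000
Ry-181: 40.0%, Ry-183: 60.0%.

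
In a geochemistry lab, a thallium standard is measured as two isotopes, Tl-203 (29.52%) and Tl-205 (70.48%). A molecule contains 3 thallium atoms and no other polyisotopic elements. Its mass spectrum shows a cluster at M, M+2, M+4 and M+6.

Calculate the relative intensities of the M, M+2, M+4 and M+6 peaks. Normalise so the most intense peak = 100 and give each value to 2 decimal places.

5.85 : 41.88 : 100.00 : 79.58

The 3 Tl atoms are independent, so intensities follow the terms of (0.2952 + 0.7048)^3.
P(M) = 0.2952^3 = 0.025725
P(M+2) = 3 × 0.2952^2 × 0.7048^1 = 0.184255
P(M+4) = 3 × 0.2952^1 × 0.7048^2 = 0.439916
P(M+6) = 0.7048^3 = 0.350104
The M+4 peak is largest (0.439916); scaling to 100 gives 5.85 : 41.88 : 100.00 : 79.58.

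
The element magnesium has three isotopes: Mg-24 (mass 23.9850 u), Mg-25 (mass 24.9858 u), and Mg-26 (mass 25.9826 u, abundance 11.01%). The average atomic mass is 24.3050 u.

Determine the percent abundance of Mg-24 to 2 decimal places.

The remaining 88.99% is split between Mg-24 (fraction x) and Mg-25 (fraction 0.8899 − x).
Substituting: 23.9850x + 24.9858(0.8899 − x) = 21.44431574
(23.9850 − 24.9858)x = -0.79054768  ⇒  x = 0.78992, y = 0.09998
Mg-24: 78.99%, Mg-25: 10.00%.

78.99%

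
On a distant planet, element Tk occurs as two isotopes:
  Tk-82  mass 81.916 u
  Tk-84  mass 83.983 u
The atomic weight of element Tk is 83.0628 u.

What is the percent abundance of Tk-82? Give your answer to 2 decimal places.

Let x be the fractional abundance of Tk-82; then Tk-84 has abundance 1 − x.
81.916·x + 83.983·(1 − x) = 83.0628
(81.916 − 83.983)·x = 83.0628 − 83.983
x = -0.9202 / -2.067 = 0.44519 → 44.52% Tk-82, 55.48% Tk-84.

44.52%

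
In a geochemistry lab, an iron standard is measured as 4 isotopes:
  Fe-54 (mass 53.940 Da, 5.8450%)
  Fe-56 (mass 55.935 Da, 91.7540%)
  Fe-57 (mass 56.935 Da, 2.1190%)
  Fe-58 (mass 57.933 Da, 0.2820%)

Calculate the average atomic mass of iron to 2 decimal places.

Average mass = Σ (abundance × isotope mass) = 0.058450 × 53.940 + 0.917540 × 55.935 + 0.021190 × 56.935 + 0.002820 × 57.933
= 3.1528 + 51.3226 + 1.2065 + 0.1634 = 55.8453 Da

55.85 Da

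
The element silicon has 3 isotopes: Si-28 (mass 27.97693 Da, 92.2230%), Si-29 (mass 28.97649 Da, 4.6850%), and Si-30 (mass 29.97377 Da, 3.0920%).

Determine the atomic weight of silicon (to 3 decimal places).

Weight each isotope mass by its fractional abundance: 0.922230 × 27.97693 + 0.046850 × 28.97649 + 0.030920 × 29.97377
= 25.801164 + 1.357549 + 0.926789 = 28.085502 Da

28.086 Da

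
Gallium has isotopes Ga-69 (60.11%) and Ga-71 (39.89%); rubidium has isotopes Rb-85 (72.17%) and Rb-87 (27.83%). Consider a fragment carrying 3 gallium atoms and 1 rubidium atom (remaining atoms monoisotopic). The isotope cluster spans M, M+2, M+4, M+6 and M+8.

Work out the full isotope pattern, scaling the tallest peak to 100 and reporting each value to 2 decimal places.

Gallium pattern (n=3): 0.21719018 : 0.43239309 : 0.28694328 : 0.06347345
Rubidium pattern (n=1): 0.7217 : 0.2783
Convolve the two distributions (both contribute in 2-u steps):
  M: 0.21719018×0.7217 = 0.156746
  M+2: 0.21719018×0.2783 + 0.43239309×0.7217 = 0.372502
  M+4: 0.43239309×0.2783 + 0.28694328×0.7217 = 0.327422
  M+6: 0.28694328×0.2783 + 0.06347345×0.7217 = 0.125665
  M+8: 0.06347345×0.2783 = 0.017665
Scale to base peak (0.372502) = 100: 42.08 : 100.00 : 87.90 : 33.74 : 4.74

42.08 : 100.00 : 87.90 : 33.74 : 4.74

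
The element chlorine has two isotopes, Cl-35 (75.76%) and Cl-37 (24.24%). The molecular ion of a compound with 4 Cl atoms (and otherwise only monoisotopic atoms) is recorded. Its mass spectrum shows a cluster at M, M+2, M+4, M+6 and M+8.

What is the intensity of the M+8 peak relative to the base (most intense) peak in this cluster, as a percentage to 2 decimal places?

Binomial terms of (0.7576 + 0.2424)^4: M 0.3294, M+2 0.4216, M+4 0.2023, M+6 0.0432, M+8 0.0035 → M+2 is the base peak.
P(M+2) = C(4,1) × 0.7576^3 × 0.2424^1 = 4 × 0.4348304 × 0.2424 = 0.421612 (base)
P(M+8) = C(4,4) × 0.7576^0 × 0.2424^4 = 1 × 1.0000 × 0.00345247 = 0.003452
Relative intensity = 0.003452 / 0.421612 × 100 = 0.82

0.82%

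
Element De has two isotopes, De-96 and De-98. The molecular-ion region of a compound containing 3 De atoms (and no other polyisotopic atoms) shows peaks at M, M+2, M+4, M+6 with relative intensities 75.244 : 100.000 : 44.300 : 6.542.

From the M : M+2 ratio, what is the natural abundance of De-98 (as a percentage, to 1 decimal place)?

30.7%

If p is the fraction of De that is De-96, then I(M+2)/I(M) = [C(3,1)·p^2·(1−p)] / p^3 = 3·(1−p)/p = 100.000/75.244 = 1.3290
(1−p)/p = 1.3290/3 = 0.4430  ⇒  p = 1/(1 + 0.4430) = 0.6930
De-96: 69.3%, De-98: 30.7%.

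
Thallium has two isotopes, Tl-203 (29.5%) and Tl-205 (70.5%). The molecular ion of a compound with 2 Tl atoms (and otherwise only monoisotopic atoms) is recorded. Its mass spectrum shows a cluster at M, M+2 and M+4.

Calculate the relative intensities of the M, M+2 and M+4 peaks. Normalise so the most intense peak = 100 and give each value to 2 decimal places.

17.51 : 83.69 : 100.00

The 2 Tl atoms are independent, so intensities follow the terms of (0.295 + 0.705)^2.
P(M) = 0.295^2 = 0.087025
P(M+2) = 2 × 0.295^1 × 0.705^1 = 0.415950
P(M+4) = 0.705^2 = 0.497025
The M+4 peak is largest (0.497025); scaling to 100 gives 17.51 : 83.69 : 100.00.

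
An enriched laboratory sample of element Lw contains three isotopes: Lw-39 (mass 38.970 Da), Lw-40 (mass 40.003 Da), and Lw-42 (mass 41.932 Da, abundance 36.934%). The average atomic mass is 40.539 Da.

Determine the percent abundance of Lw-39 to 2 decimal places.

17.08%

Let x and y be the fractions of Lw-39 and Lw-40. Then x + y = 1 − 0.36934 = 0.63066 and 38.970x + 40.003y = 40.539 − 0.36934×41.932 = 25.05183512.
Substituting: 38.970x + 40.003(0.63066 − x) = 25.05183512
(38.970 − 40.003)x = -0.17645686  ⇒  x = 0.17082, y = 0.45984
Lw-39: 17.08%, Lw-40: 45.98%.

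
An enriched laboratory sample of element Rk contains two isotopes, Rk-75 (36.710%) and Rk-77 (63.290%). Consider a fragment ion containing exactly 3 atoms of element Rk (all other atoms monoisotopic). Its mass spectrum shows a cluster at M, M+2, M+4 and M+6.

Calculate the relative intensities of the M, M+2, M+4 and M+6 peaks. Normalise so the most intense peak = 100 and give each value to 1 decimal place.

11.2 : 58.0 : 100.0 : 57.5

The 3 Rk atoms are independent, so intensities follow the terms of (0.36710 + 0.63290)^3.
P(M) = 0.36710^3 = 0.049471
P(M+2) = 3 × 0.36710^2 × 0.63290^1 = 0.255873
P(M+4) = 3 × 0.36710^1 × 0.63290^2 = 0.441139
P(M+6) = 0.63290^3 = 0.253516
The M+4 peak is largest (0.441139); scaling to 100 gives 11.2 : 58.0 : 100.0 : 57.5.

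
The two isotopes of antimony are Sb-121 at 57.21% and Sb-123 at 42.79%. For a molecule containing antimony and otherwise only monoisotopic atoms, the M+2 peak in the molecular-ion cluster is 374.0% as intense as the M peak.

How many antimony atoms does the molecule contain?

The M+2/M ratio from n Sb atoms is n · q/p = n · 0.4279/0.5721.
n = 3.740 × 0.5721/0.4279 = 5.00 ≈ 5

5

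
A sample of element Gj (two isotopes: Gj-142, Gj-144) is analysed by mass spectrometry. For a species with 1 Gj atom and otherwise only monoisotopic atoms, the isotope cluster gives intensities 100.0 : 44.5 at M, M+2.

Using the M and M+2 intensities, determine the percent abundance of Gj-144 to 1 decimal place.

If p is the fraction of Gj that is Gj-142, then I(M+2)/I(M) = [C(1,1)·p^0·(1−p)] / p^1 = 1·(1−p)/p = 44.5/100.0 = 0.4450
(1−p)/p = 0.4450/1 = 0.4450  ⇒  p = 1/(1 + 0.4450) = 0.6920
Gj-142: 69.2%, Gj-144: 30.8%.

30.8%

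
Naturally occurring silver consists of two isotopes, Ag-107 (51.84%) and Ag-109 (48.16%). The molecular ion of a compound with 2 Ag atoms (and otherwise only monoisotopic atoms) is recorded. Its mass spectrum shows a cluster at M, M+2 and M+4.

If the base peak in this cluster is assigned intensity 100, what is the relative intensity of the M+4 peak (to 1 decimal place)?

(0.5184 + 0.4816)^2 gives M 0.2687, M+2 0.4993, M+4 0.2319; the largest is M+2.
P(M+2) = C(2,1) × 0.5184^1 × 0.4816^1 = 2 × 0.5184 × 0.4816 = 0.499323 (base)
P(M+4) = C(2,2) × 0.5184^0 × 0.4816^2 = 1 × 1.0000 × 0.23193856 = 0.231939
Relative intensity = 0.231939 / 0.499323 × 100 = 46.5

46.5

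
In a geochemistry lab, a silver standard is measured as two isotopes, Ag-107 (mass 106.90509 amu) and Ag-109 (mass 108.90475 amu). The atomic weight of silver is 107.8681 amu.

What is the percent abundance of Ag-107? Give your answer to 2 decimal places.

51.84%

Let x be the fractional abundance of Ag-107; then Ag-109 has abundance 1 − x.
106.90509·x + 108.90475·(1 − x) = 107.8681
(106.90509 − 108.90475)·x = 107.8681 − 108.90475
x = -1.03665 / -1.99966 = 0.51841 → 51.84% Ag-107, 48.16% Ag-109.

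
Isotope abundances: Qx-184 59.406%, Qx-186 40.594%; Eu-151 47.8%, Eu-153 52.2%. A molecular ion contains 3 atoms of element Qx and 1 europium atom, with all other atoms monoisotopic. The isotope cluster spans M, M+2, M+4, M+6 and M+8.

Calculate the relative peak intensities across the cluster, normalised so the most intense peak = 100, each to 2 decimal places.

27.48 : 86.33 : 100.00 : 50.80 : 9.57

Element Qx pattern (n=3): 0.2096481 : 0.42977755 : 0.2936806 : 0.06689375
Europium pattern (n=1): 0.4780 : 0.5220
Convolve the two distributions (both contribute in 2-u steps):
  M: 0.2096481×0.4780 = 0.100212
  M+2: 0.2096481×0.5220 + 0.42977755×0.4780 = 0.314870
  M+4: 0.42977755×0.5220 + 0.2936806×0.4780 = 0.364723
  M+6: 0.2936806×0.5220 + 0.06689375×0.4780 = 0.185276
  M+8: 0.06689375×0.5220 = 0.034919
Scale to base peak (0.364723) = 100: 27.48 : 86.33 : 100.00 : 50.80 : 9.57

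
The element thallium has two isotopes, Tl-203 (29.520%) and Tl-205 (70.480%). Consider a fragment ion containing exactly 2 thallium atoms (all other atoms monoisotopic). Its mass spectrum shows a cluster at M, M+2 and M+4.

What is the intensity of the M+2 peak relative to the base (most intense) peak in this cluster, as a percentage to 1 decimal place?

83.8%

Term probabilities: M 0.0871, M+2 0.4161, M+4 0.4967. Base peak = M+4.
P(M+4) = C(2,2) × 0.29520^0 × 0.70480^2 = 1 × 1.0000 × 0.49674304 = 0.496743 (base)
P(M+2) = C(2,1) × 0.29520^1 × 0.70480^1 = 2 × 0.2952 × 0.7048 = 0.416114
Relative intensity = 0.416114 / 0.496743 × 100 = 83.8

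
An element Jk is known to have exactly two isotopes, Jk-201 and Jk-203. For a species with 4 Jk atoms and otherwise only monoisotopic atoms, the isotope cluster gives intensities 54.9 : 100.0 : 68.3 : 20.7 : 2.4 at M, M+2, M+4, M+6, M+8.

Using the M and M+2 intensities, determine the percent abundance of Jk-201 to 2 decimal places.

68.71%

Write p for the Jk-201 fraction. I(M+2)/I(M) = [C(4,1)·p^3·(1−p)] / p^4 = 4·(1−p)/p = 100.0/54.9 = 1.8215
(1−p)/p = 1.8215/4 = 0.4554  ⇒  p = 1/(1 + 0.4554) = 0.6871
Jk-201: 68.71%, Jk-203: 31.29%.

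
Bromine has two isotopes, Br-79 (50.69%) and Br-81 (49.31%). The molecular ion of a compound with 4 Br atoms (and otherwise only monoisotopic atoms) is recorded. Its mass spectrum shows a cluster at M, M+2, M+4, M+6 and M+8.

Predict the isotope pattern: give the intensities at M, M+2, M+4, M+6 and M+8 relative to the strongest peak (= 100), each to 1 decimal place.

Expanding (0.5069 + 0.4931)^4:
P(M) = 0.5069^4 = 0.066022
P(M+2) = 4 × 0.5069^3 × 0.4931^1 = 0.256899
P(M+4) = 6 × 0.5069^2 × 0.4931^2 = 0.374857
P(M+6) = 4 × 0.5069^1 × 0.4931^3 = 0.243101
P(M+8) = 0.4931^4 = 0.059121
The M+4 peak is largest (0.374857); scaling to 100 gives 17.6 : 68.5 : 100.0 : 64.9 : 15.8.

17.6 : 68.5 : 100.0 : 64.9 : 15.8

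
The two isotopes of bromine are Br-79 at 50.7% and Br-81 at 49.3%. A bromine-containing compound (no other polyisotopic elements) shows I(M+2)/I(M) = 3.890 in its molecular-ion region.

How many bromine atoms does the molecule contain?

4

With n Br atoms, P(M+2)/P(M) = C(n,1)·p^(n−1)q / p^n = n·q/p = n · 0.493/0.507.
n = 3.890 × 0.507/0.493 = 4.00 ≈ 4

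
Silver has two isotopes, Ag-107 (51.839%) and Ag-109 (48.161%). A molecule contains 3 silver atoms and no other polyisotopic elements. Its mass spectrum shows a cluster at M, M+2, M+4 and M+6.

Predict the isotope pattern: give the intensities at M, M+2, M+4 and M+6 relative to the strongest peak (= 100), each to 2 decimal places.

35.88 : 100.00 : 92.90 : 28.77

The 3 Ag atoms are independent, so intensities follow the terms of (0.51839 + 0.48161)^3.
P(M) = 0.51839^3 = 0.139306
P(M+2) = 3 × 0.51839^2 × 0.48161^1 = 0.388267
P(M+4) = 3 × 0.51839^1 × 0.48161^2 = 0.360719
P(M+6) = 0.48161^3 = 0.111709
The M+2 peak is largest (0.388267); scaling to 100 gives 35.88 : 100.00 : 92.90 : 28.77.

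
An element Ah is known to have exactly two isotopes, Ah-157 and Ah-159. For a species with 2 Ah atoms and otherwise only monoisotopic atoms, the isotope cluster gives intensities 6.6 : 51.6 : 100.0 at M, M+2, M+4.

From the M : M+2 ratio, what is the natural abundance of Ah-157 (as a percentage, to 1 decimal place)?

If p is the fraction of Ah that is Ah-157, then I(M+2)/I(M) = [C(2,1)·p^1·(1−p)] / p^2 = 2·(1−p)/p = 51.6/6.6 = 7.8182
(1−p)/p = 7.8182/2 = 3.9091  ⇒  p = 1/(1 + 3.9091) = 0.2037
Ah-157: 20.4%, Ah-159: 79.6%.

20.4%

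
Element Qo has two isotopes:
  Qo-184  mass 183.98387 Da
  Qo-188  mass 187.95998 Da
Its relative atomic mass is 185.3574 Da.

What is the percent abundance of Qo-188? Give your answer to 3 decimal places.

34.545%

With x = fraction of Qo-184 (so Qo-188 is 1 − x):
183.98387·x + 187.95998·(1 − x) = 185.3574
(183.98387 − 187.95998)·x = 185.3574 − 187.95998
x = -2.60258 / -3.97611 = 0.65455 → 65.455% Qo-184, 34.545% Qo-188.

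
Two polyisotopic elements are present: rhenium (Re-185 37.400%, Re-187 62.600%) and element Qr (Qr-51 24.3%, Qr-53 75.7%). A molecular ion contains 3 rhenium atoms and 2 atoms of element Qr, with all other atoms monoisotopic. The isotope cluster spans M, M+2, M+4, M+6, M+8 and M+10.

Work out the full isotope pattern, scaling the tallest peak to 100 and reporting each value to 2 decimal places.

0.90 : 10.16 : 44.59 : 95.49 : 100.00 : 41.08

Rhenium pattern (n=3): 0.05231362 : 0.26268713 : 0.43968487 : 0.24531438
Element Qr pattern (n=2): 0.059049 : 0.367902 : 0.573049
Convolve the two distributions (both contribute in 2-u steps):
  M: 0.05231362×0.059049 = 0.003089
  M+2: 0.05231362×0.367902 + 0.26268713×0.059049 = 0.034758
  M+4: 0.05231362×0.573049 + 0.26268713×0.367902 + 0.43968487×0.059049 = 0.152584
  M+6: 0.26268713×0.573049 + 0.43968487×0.367902 + 0.24531438×0.059049 = 0.326779
  M+8: 0.43968487×0.573049 + 0.24531438×0.367902 = 0.342213
  M+10: 0.24531438×0.573049 = 0.140577
Scale to base peak (0.342213) = 100: 0.90 : 10.16 : 44.59 : 95.49 : 100.00 : 41.08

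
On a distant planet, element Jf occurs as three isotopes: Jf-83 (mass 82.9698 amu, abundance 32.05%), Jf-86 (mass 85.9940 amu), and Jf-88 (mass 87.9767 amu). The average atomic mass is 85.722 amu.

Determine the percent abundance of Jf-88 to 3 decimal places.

The remaining 67.95% is split between Jf-86 (fraction x) and Jf-88 (fraction 0.6795 − x).
Substituting: 85.9940x + 87.9767(0.6795 − x) = 59.1301791
(85.9940 − 87.9767)x = -0.64998855  ⇒  x = 0.32783, y = 0.35167
Jf-86: 32.783%, Jf-88: 35.167%.

35.167%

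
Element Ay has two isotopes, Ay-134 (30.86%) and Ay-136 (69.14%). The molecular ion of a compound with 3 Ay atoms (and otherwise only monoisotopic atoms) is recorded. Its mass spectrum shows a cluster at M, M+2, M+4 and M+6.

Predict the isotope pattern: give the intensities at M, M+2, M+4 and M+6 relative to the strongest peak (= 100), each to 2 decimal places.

Expanding (0.3086 + 0.6914)^3:
P(M) = 0.3086^3 = 0.029389
P(M+2) = 3 × 0.3086^2 × 0.6914^1 = 0.197534
P(M+4) = 3 × 0.3086^1 × 0.6914^2 = 0.442564
P(M+6) = 0.6914^3 = 0.330513
The M+4 peak is largest (0.442564); scaling to 100 gives 6.64 : 44.63 : 100.00 : 74.68.

6.64 : 44.63 : 100.00 : 74.68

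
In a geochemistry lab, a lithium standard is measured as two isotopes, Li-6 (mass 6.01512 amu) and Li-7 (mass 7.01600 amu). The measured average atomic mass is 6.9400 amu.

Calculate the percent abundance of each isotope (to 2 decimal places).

Writing the weighted mean with unknown fraction x of Li-6:
6.01512·x + 7.01600·(1 − x) = 6.9400
(6.01512 − 7.01600)·x = 6.9400 − 7.01600
x = -0.07600 / -1.00088 = 0.07593 → 7.59% Li-6, 92.41% Li-7.

Li-6: 7.59%, Li-7: 92.41%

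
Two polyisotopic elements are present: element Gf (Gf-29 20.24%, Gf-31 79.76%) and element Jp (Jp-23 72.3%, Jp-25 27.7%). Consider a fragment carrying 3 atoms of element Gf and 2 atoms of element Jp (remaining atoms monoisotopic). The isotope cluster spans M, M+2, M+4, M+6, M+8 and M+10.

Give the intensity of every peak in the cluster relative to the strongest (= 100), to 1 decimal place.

1.0 : 12.8 : 56.6 : 100.0 : 54.5 : 9.1

Element Gf pattern (n=3): 0.00829147 : 0.09802287 : 0.38627985 : 0.50740581
Element Jp pattern (n=2): 0.522729 : 0.400542 : 0.076729
Convolve the two distributions (both contribute in 2-u steps):
  M: 0.00829147×0.522729 = 0.004334
  M+2: 0.00829147×0.400542 + 0.09802287×0.522729 = 0.054560
  M+4: 0.00829147×0.076729 + 0.09802287×0.400542 + 0.38627985×0.522729 = 0.241818
  M+6: 0.09802287×0.076729 + 0.38627985×0.400542 + 0.50740581×0.522729 = 0.427478
  M+8: 0.38627985×0.076729 + 0.50740581×0.400542 = 0.232876
  M+10: 0.50740581×0.076729 = 0.038933
Scale to base peak (0.427478) = 100: 1.0 : 12.8 : 56.6 : 100.0 : 54.5 : 9.1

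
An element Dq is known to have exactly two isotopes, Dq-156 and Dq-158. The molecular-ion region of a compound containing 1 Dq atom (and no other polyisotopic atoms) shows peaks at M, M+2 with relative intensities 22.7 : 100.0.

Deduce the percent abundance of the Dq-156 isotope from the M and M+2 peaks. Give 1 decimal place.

Let p = fractional abundance of Dq-156. I(M+2)/I(M) = [C(1,1)·p^0·(1−p)] / p^1 = 1·(1−p)/p = 100.0/22.7 = 4.4053
(1−p)/p = 4.4053/1 = 4.4053  ⇒  p = 1/(1 + 4.4053) = 0.1850
Dq-156: 18.5%, Dq-158: 81.5%.

18.5%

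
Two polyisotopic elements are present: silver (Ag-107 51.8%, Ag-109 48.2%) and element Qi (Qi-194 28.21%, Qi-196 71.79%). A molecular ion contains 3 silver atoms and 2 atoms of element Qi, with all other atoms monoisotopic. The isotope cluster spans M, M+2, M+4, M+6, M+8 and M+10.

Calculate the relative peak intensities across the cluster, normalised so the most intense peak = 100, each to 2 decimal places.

3.11 : 24.55 : 72.52 : 100.00 : 65.17 : 16.25

Silver pattern (n=3): 0.13899183 : 0.3879965 : 0.3610315 : 0.11198017
Element Qi pattern (n=2): 0.07958041 : 0.40503918 : 0.51538041
Convolve the two distributions (both contribute in 2-u steps):
  M: 0.13899183×0.07958041 = 0.011061
  M+2: 0.13899183×0.40503918 + 0.3879965×0.07958041 = 0.087174
  M+4: 0.13899183×0.51538041 + 0.3879965×0.40503918 + 0.3610315×0.07958041 = 0.257518
  M+6: 0.3879965×0.51538041 + 0.3610315×0.40503918 + 0.11198017×0.07958041 = 0.355109
  M+8: 0.3610315×0.51538041 + 0.11198017×0.40503918 = 0.231425
  M+10: 0.11198017×0.51538041 = 0.057712
Scale to base peak (0.355109) = 100: 3.11 : 24.55 : 72.52 : 100.00 : 65.17 : 16.25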